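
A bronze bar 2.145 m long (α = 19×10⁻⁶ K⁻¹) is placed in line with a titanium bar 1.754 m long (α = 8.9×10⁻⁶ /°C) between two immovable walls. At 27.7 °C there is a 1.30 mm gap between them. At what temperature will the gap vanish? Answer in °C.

α₁L₁ = 4.0755×10⁻⁵ m/K, α₂L₂ = 1.56106×10⁻⁵ m/K → total 5.63656×10⁻⁵ m/K
ΔT = g/(α₁L₁+α₂L₂) = 1.30×10⁻³ / 5.63656×10⁻⁵ = 23.064 K
T = 27.7 + 23.064 = 50.764 °C

T = 50.8 °C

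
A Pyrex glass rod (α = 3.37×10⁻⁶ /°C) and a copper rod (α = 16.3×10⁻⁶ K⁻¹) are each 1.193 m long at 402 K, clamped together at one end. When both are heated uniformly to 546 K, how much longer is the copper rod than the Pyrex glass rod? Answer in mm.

ΔT = 144 K
Pyrex glass: ΔL = 3.37×10⁻⁶ × 1.193 m × 144 = 5.7894×10⁻⁴ m = 0.57894 mm
copper: ΔL = 16.3×10⁻⁶ × 1.193 m × 144 = 2.8002×10⁻³ m = 2.8002 mm
difference = 2.8002 − 0.57894 = 2.22126 mm

2.22 mm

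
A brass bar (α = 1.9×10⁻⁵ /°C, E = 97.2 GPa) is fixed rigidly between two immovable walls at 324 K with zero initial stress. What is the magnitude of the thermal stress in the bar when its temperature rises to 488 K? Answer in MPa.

Fully constrained: the free strain ε = αΔT is blocked, so σ = Eε = EαΔT.
|ΔT| = 164 K
σ = 97.2×10⁹ × 1.9×10⁻⁵ × 164 = 3.03×10⁸ Pa

σ = 303 MPa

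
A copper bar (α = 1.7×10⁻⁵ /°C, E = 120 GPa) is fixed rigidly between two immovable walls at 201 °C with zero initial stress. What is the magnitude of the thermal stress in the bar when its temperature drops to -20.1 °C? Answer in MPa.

Fully constrained: the free strain ε = αΔT is blocked, so σ = Eε = EαΔT.
|ΔT| = 221.1 K
σ = 120×10⁹ × 1.7×10⁻⁵ × 221.1 = 4.51×10⁸ Pa

σ = 451 MPa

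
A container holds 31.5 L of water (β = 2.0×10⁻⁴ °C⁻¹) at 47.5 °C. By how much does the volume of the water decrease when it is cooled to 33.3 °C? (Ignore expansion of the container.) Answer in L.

ΔV = 0.0895 L

|ΔT| = |33.3 − 47.5| = 14.2 K
ΔV = βV₀ΔT = (2.0×10⁻⁴)(31.5)(14.2) = 0.0895 L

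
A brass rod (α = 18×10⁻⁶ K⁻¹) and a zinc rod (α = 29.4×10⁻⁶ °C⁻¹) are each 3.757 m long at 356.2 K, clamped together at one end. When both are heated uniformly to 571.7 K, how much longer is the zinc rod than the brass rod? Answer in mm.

9.23 mm

ΔT = 215.5 K
brass: ΔL = 18×10⁻⁶ × 3.757 m × 215.5 = 1.4573×10⁻² m = 14.573 mm
zinc: ΔL = 29.4×10⁻⁶ × 3.757 m × 215.5 = 2.3803×10⁻² m = 23.803 mm
difference = 23.803 − 14.573 = 9.230 mm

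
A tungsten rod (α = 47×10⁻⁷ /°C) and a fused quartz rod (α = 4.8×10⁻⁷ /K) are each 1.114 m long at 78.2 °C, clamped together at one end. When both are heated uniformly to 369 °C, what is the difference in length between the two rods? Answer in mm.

ΔT = 290.8 K
tungsten: ΔL = 47×10⁻⁷ × 1.114 m × 290.8 = 1.5226×10⁻³ m = 1.5226 mm
fused quartz: ΔL = 4.8×10⁻⁷ × 1.114 m × 290.8 = 1.5550×10⁻⁴ m = 0.15550 mm
difference = 1.5226 − 0.15550 = 1.3671 mm

1.37 mm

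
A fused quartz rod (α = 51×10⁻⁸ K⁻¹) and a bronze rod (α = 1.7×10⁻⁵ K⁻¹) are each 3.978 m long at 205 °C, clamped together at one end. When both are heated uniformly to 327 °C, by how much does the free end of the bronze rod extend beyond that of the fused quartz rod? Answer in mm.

8.00 mm

ΔT = 122 K
fused quartz: ΔL = 51×10⁻⁸ × 3.978 m × 122 = 2.4751×10⁻⁴ m = 0.24751 mm
bronze: ΔL = 1.7×10⁻⁵ × 3.978 m × 122 = 8.2504×10⁻³ m = 8.2504 mm
difference = 8.2504 − 0.24751 = 8.00289 mm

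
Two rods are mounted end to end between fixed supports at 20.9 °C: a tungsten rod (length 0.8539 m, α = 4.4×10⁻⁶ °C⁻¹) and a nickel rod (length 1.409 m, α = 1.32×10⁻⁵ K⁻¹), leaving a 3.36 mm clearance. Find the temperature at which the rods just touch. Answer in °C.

T = 171 °C

α₁L₁ = 3.75716×10⁻⁶ m/K, α₂L₂ = 1.85988×10⁻⁵ m/K → total 2.235596×10⁻⁵ m/K
ΔT = g/(α₁L₁+α₂L₂) = 3.36×10⁻³ / 2.235596×10⁻⁵ = 150.30 K
T = 20.9 + 150.30 = 171.20 °C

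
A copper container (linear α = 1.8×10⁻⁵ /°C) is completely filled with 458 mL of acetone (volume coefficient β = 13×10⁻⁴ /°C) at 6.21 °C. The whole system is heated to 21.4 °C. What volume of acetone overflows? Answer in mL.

The container also expands: β_container ≈ 3α = 5.4×10⁻⁵ /K
Net overflow = V₀(β_liq − 3α_cont)ΔT
β − 3α = 1.30×10⁻³ − 5.4×10⁻⁵ = 1.246×10⁻³ /K; ΔT = 15.19 K
ΔV = 458 × 1.246×10⁻³ × 15.19 = 8.67 mL

8.67 mL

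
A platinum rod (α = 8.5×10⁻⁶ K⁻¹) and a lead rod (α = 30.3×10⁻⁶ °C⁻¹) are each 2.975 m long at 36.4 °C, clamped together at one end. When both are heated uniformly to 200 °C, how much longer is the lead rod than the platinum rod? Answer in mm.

ΔT = 163.6 K
platinum: ΔL = 8.5×10⁻⁶ × 2.975 m × 163.6 = 4.1370×10⁻³ m = 4.1370 mm
lead: ΔL = 30.3×10⁻⁶ × 2.975 m × 163.6 = 1.4747×10⁻² m = 14.747 mm
difference = 14.747 − 4.1370 = 10.610 mm

10.6 mm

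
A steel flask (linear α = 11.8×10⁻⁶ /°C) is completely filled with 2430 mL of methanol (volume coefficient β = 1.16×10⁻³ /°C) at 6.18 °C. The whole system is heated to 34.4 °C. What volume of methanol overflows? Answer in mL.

77.1 mL

The flask also expands: β_container ≈ 3α = 3.54×10⁻⁵ /K
Net overflow = V₀(β_liq − 3α_cont)ΔT
β − 3α = 1.16×10⁻³ − 3.54×10⁻⁵ = 1.1246×10⁻³ /K; ΔT = 28.22 K
ΔV = 2430 × 1.1246×10⁻³ × 28.22 = 77.1 mL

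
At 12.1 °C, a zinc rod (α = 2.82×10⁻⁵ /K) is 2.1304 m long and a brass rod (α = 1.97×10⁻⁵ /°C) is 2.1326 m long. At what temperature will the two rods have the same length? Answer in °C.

T = 133.9 °C

Equal length when α₁L₁ΔT − α₂L₂ΔT = L₂ − L₁ = 2.20×10⁻³ m
α₁L₁ = 6.007728×10⁻⁵, α₂L₂ = 4.201222×10⁻⁵ → Δ(αL) = 1.806506×10⁻⁵ m/K
ΔT = 2.20×10⁻³ / 1.806506×10⁻⁵ = 121.782 K, so T = 12.1 + 121.782 = 133.882 °C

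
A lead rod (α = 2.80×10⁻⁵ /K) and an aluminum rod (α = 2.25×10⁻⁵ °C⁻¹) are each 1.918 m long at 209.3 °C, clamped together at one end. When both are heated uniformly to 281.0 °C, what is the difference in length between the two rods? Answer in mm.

0.756 mm

ΔT = 71.7 K
lead: ΔL = 2.80×10⁻⁵ × 1.918 m × 71.7 = 3.8506×10⁻³ m = 3.8506 mm
aluminum: ΔL = 2.25×10⁻⁵ × 1.918 m × 71.7 = 3.0942×10⁻³ m = 3.0942 mm
difference = 3.8506 − 3.0942 = 0.7564 mm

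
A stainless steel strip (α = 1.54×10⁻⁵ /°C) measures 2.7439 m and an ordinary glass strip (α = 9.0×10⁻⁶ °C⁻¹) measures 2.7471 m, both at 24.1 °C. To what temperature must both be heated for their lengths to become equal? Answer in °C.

L₁(1 + α₁ΔT) = L₂(1 + α₂ΔT) ⇒ ΔT = (L₂ − L₁)/(α₁L₁ − α₂L₂)
L₂ − L₁ = 2.7471 − 2.7439 = 3.20×10⁻³ m
α₁L₁ − α₂L₂ = 1.54×10⁻⁵×2.7439 − 9.0×10⁻⁶×2.7471 = 1.753216×10⁻⁵ m/K
ΔT = 3.20×10⁻³ / 1.753216×10⁻⁵ = 182.522 K
T = 24.1 + 182.522 = 206.622 °C

T = 206.6 °C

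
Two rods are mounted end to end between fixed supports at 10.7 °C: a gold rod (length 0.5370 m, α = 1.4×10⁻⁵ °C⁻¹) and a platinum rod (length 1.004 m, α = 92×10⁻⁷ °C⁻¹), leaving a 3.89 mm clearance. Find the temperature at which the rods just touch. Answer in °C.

Gap closes when ΔL₁ + ΔL₂ = 3.89 mm = 3.89×10⁻³ m
(α₁L₁ + α₂L₂)ΔT = g
α₁L₁ + α₂L₂ = 1.4×10⁻⁵×0.5370 + 92×10⁻⁷×1.004 = 1.67548×10⁻⁵ m/K
ΔT = 3.89×10⁻³ / 1.67548×10⁻⁵ = 232.17 K
T = 10.7 + 232.17 = 242.87 °C

T = 243 °C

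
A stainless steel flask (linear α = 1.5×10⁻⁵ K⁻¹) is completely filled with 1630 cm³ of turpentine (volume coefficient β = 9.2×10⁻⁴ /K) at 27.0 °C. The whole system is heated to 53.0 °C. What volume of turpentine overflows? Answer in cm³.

The flask also expands: β_container ≈ 3α = 4.5×10⁻⁵ /K
Net overflow = V₀(β_liq − 3α_cont)ΔT
β − 3α = 9.20×10⁻⁴ − 4.5×10⁻⁵ = 8.75×10⁻⁴ /K; ΔT = 26.0 K
ΔV = 1630 × 8.75×10⁻⁴ × 26.0 = 37.1 cm³

37.1 cm³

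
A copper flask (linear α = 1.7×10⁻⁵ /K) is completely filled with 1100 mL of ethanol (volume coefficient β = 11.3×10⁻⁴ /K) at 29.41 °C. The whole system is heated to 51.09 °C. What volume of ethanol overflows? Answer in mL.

25.7 mL

The flask also expands: β_container ≈ 3α = 5.1×10⁻⁵ /K
Net overflow = V₀(β_liq − 3α_cont)ΔT
β − 3α = 1.13×10⁻³ − 5.1×10⁻⁵ = 1.079×10⁻³ /K; ΔT = 21.68 K
ΔV = 1100 × 1.079×10⁻³ × 21.68 = 25.7 mL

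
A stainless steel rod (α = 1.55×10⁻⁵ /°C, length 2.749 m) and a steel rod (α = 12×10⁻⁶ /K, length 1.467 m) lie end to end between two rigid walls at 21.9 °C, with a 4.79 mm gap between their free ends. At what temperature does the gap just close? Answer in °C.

T = 101 °C

α₁L₁ = 4.26095×10⁻⁵ m/K, α₂L₂ = 1.7604×10⁻⁵ m/K → total 6.02135×10⁻⁵ m/K
ΔT = g/(α₁L₁+α₂L₂) = 4.79×10⁻³ / 6.02135×10⁻⁵ = 79.55 K
T = 21.9 + 79.55 = 101.45 °C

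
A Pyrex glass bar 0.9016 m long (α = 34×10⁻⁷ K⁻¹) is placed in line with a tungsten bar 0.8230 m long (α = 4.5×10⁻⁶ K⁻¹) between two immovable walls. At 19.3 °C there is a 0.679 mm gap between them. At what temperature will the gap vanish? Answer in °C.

α₁L₁ = 3.06544×10⁻⁶ m/K, α₂L₂ = 3.7035×10⁻⁶ m/K → total 6.76894×10⁻⁶ m/K
ΔT = g/(α₁L₁+α₂L₂) = 6.79×10⁻⁴ / 6.76894×10⁻⁶ = 100.31 K
T = 19.3 + 100.31 = 119.61 °C

T = 120 °C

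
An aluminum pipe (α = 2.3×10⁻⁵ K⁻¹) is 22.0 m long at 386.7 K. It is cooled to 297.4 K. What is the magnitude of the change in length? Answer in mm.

ΔL = 45.2 mm

|ΔT| = |297.4 − 386.7| = 89.3 K
ΔL = αL₀ΔT = (2.3×10⁻⁵)(22.0)(89.3) = 4.52×10⁻² m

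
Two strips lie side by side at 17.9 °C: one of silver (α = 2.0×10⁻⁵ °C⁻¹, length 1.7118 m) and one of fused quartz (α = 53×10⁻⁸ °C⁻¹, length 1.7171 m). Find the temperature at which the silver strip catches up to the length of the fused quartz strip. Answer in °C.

T = 176.9 °C

Equal length when α₁L₁ΔT − α₂L₂ΔT = L₂ − L₁ = 5.30×10⁻³ m
α₁L₁ = 3.4236×10⁻⁵, α₂L₂ = 9.10063×10⁻⁷ → Δ(αL) = 3.3325937×10⁻⁵ m/K
ΔT = 5.30×10⁻³ / 3.3325937×10⁻⁵ = 159.035 K, so T = 17.9 + 159.035 = 176.935 °C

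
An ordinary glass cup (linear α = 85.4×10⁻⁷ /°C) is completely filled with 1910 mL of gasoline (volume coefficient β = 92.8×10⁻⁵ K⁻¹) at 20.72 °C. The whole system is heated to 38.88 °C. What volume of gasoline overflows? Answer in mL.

The cup also expands: β_container ≈ 3α = 2.562×10⁻⁵ /K
Net overflow = V₀(β_liq − 3α_cont)ΔT
β − 3α = 9.28×10⁻⁴ − 2.562×10⁻⁵ = 9.0238×10⁻⁴ /K; ΔT = 18.16 K
ΔV = 1910 × 9.0238×10⁻⁴ × 18.16 = 31.3 mL

31.3 mL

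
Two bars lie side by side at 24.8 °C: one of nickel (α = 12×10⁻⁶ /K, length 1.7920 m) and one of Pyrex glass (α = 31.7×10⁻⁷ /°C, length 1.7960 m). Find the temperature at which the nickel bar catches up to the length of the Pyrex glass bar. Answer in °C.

L₁(1 + α₁ΔT) = L₂(1 + α₂ΔT) ⇒ ΔT = (L₂ − L₁)/(α₁L₁ − α₂L₂)
L₂ − L₁ = 1.7960 − 1.7920 = 4.00×10⁻³ m
α₁L₁ − α₂L₂ = 12×10⁻⁶×1.7920 − 31.7×10⁻⁷×1.7960 = 1.581068×10⁻⁵ m/K
ΔT = 4.00×10⁻³ / 1.581068×10⁻⁵ = 252.994 K
T = 24.8 + 252.994 = 277.794 °C

T = 277.8 °C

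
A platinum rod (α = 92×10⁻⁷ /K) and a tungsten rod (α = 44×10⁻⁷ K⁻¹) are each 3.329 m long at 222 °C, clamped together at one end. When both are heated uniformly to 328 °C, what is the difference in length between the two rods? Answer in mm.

ΔT = 106 K
platinum: ΔL = 92×10⁻⁷ × 3.329 m × 106 = 3.2464×10⁻³ m = 3.2464 mm
tungsten: ΔL = 44×10⁻⁷ × 3.329 m × 106 = 1.5526×10⁻³ m = 1.5526 mm
difference = 3.2464 − 1.5526 = 1.6938 mm

1.69 mm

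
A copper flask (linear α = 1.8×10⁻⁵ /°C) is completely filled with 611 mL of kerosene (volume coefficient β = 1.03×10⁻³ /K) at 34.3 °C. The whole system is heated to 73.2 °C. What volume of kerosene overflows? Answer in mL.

The flask also expands: β_container ≈ 3α = 5.4×10⁻⁵ /K
Net overflow = V₀(β_liq − 3α_cont)ΔT
β − 3α = 1.03×10⁻³ − 5.4×10⁻⁵ = 9.76×10⁻⁴ /K; ΔT = 38.9 K
ΔV = 611 × 9.76×10⁻⁴ × 38.9 = 23.2 mL

23.2 mL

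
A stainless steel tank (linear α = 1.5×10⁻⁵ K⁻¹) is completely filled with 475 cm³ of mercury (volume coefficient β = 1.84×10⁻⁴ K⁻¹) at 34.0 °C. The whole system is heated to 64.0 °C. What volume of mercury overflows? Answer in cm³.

The tank also expands: β_container ≈ 3α = 4.5×10⁻⁵ /K
Net overflow = V₀(β_liq − 3α_cont)ΔT
β − 3α = 1.84×10⁻⁴ − 4.5×10⁻⁵ = 1.39×10⁻⁴ /K; ΔT = 30.0 K
ΔV = 475 × 1.39×10⁻⁴ × 30.0 = 1.98 cm³

1.98 cm³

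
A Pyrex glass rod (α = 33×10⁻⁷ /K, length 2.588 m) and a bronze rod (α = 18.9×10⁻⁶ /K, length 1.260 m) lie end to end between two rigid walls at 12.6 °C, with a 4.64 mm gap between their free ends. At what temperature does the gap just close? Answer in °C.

Gap closes when ΔL₁ + ΔL₂ = 4.64 mm = 4.64×10⁻³ m
(α₁L₁ + α₂L₂)ΔT = g
α₁L₁ + α₂L₂ = 33×10⁻⁷×2.588 + 18.9×10⁻⁶×1.260 = 3.23544×10⁻⁵ m/K
ΔT = 4.64×10⁻³ / 3.23544×10⁻⁵ = 143.41 K
T = 12.6 + 143.41 = 156.01 °C

T = 156 °C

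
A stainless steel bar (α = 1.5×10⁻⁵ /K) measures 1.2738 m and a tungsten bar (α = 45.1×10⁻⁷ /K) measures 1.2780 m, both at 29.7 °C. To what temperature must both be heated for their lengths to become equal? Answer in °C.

T = 344.5 °C

L₁(1 + α₁ΔT) = L₂(1 + α₂ΔT) ⇒ ΔT = (L₂ − L₁)/(α₁L₁ − α₂L₂)
L₂ − L₁ = 1.2780 − 1.2738 = 4.20×10⁻³ m
α₁L₁ − α₂L₂ = 1.5×10⁻⁵×1.2738 − 45.1×10⁻⁷×1.2780 = 1.334322×10⁻⁵ m/K
ΔT = 4.20×10⁻³ / 1.334322×10⁻⁵ = 314.767 K
T = 29.7 + 314.767 = 344.467 °C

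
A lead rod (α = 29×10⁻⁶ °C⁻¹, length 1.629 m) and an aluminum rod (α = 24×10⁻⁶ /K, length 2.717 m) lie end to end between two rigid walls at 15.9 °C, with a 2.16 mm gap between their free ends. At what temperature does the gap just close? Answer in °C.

Gap closes when ΔL₁ + ΔL₂ = 2.16 mm = 2.16×10⁻³ m
(α₁L₁ + α₂L₂)ΔT = g
α₁L₁ + α₂L₂ = 29×10⁻⁶×1.629 + 24×10⁻⁶×2.717 = 1.12449×10⁻⁴ m/K
ΔT = 2.16×10⁻³ / 1.12449×10⁻⁴ = 19.209 K
T = 15.9 + 19.209 = 35.109 °C

T = 35.1 °C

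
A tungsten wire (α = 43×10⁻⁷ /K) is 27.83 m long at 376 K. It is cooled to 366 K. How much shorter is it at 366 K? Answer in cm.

|ΔT| = |366 − 376| = 10 K
ΔL = αL₀ΔT = (43×10⁻⁷)(27.83)(10) = 1.20×10⁻³ m

ΔL = 0.120 cm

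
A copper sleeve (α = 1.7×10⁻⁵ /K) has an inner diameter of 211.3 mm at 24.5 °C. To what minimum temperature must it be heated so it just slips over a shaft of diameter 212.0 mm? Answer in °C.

T = 219 °C

Required Δd = 212.0 − 211.3 = 0.7 mm
Δd = αd₀ΔT ⇒ ΔT = Δd/(αd₀) = 0.7 / (1.7×10⁻⁵ × 211.3) = 194.87 K
T_min = 24.5 + 194.87 = 219.37 °C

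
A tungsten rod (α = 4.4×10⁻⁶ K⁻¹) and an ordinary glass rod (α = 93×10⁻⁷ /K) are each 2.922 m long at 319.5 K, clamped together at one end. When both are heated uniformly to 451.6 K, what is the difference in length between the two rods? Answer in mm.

ΔT = 132.1 K
tungsten: ΔL = 4.4×10⁻⁶ × 2.922 m × 132.1 = 1.6984×10⁻³ m = 1.6984 mm
ordinary glass: ΔL = 93×10⁻⁷ × 2.922 m × 132.1 = 3.5898×10⁻³ m = 3.5898 mm
difference = 3.5898 − 1.6984 = 1.8914 mm

1.89 mm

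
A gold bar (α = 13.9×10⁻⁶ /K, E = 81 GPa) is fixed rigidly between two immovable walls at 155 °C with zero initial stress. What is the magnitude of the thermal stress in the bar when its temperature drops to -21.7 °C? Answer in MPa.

σ = 199 MPa

Fully constrained: the free strain ε = αΔT is blocked, so σ = Eε = EαΔT.
|ΔT| = 176.7 K
σ = 81.0×10⁹ × 13.9×10⁻⁶ × 176.7 = 1.99×10⁸ Pa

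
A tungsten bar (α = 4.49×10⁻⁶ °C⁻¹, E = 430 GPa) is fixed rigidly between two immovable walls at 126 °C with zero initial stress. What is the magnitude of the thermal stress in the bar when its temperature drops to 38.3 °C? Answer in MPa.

Fully constrained: the free strain ε = αΔT is blocked, so σ = Eε = EαΔT.
|ΔT| = 87.7 K
σ = 430×10⁹ × 4.49×10⁻⁶ × 87.7 = 1.69×10⁸ Pa

σ = 169 MPa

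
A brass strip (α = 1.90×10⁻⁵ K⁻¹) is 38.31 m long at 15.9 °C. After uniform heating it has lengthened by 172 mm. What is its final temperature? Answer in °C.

T = 252 °C

ΔL = αL₀ΔT ⇒ ΔT = ΔL / (αL₀)
ΔT = 172×10⁻³ m / (1.90×10⁻⁵ × 38.31 m) = 236.30 K
T = 15.9 + 236.30 = 252.20 °C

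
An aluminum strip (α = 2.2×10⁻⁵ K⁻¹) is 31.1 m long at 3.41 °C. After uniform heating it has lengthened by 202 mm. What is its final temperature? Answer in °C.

T = 299 °C

ΔL = αL₀ΔT ⇒ ΔT = ΔL / (αL₀)
ΔT = 202×10⁻³ m / (2.2×10⁻⁵ × 31.1 m) = 295.24 K
T = 3.41 + 295.24 = 298.65 °C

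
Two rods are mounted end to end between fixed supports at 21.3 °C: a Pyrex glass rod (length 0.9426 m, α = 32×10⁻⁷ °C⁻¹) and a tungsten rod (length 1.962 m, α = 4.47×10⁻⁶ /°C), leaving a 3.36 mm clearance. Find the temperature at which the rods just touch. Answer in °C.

T = 306 °C

Gap closes when ΔL₁ + ΔL₂ = 3.36 mm = 3.36×10⁻³ m
(α₁L₁ + α₂L₂)ΔT = g
α₁L₁ + α₂L₂ = 32×10⁻⁷×0.9426 + 4.47×10⁻⁶×1.962 = 1.178646×10⁻⁵ m/K
ΔT = 3.36×10⁻³ / 1.178646×10⁻⁵ = 285.07 K
T = 21.3 + 285.07 = 306.37 °C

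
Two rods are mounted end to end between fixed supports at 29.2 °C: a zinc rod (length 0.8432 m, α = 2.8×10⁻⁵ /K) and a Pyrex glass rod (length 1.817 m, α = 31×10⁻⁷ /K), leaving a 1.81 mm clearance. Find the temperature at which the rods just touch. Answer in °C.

α₁L₁ = 2.36096×10⁻⁵ m/K, α₂L₂ = 5.6327×10⁻⁶ m/K → total 2.92423×10⁻⁵ m/K
ΔT = g/(α₁L₁+α₂L₂) = 1.81×10⁻³ / 2.92423×10⁻⁵ = 61.897 K
T = 29.2 + 61.897 = 91.097 °C

T = 91.1 °C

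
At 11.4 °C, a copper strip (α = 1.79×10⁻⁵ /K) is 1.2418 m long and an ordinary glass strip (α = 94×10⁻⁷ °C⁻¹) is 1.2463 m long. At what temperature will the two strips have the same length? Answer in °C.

T = 439.4 °C

L₁(1 + α₁ΔT) = L₂(1 + α₂ΔT) ⇒ ΔT = (L₂ − L₁)/(α₁L₁ − α₂L₂)
L₂ − L₁ = 1.2463 − 1.2418 = 4.50×10⁻³ m
α₁L₁ − α₂L₂ = 1.79×10⁻⁵×1.2418 − 94×10⁻⁷×1.2463 = 1.0513×10⁻⁵ m/K
ΔT = 4.50×10⁻³ / 1.0513×10⁻⁵ = 428.041 K
T = 11.4 + 428.041 = 439.441 °C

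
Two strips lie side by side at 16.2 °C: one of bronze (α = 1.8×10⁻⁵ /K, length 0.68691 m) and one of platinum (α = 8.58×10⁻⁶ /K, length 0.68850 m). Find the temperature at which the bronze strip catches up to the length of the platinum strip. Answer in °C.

L₁(1 + α₁ΔT) = L₂(1 + α₂ΔT) ⇒ ΔT = (L₂ − L₁)/(α₁L₁ − α₂L₂)
L₂ − L₁ = 0.68850 − 0.68691 = 1.59×10⁻³ m
α₁L₁ − α₂L₂ = 1.8×10⁻⁵×0.68691 − 8.58×10⁻⁶×0.68850 = 6.45705×10⁻⁶ m/K
ΔT = 1.59×10⁻³ / 6.45705×10⁻⁶ = 246.242 K
T = 16.2 + 246.242 = 262.442 °C

T = 262.4 °C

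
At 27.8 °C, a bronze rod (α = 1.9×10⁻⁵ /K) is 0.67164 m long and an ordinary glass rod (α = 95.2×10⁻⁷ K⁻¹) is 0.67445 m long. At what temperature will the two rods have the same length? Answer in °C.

T = 471.0 °C

L₁(1 + α₁ΔT) = L₂(1 + α₂ΔT) ⇒ ΔT = (L₂ − L₁)/(α₁L₁ − α₂L₂)
L₂ − L₁ = 0.67445 − 0.67164 = 2.81×10⁻³ m
α₁L₁ − α₂L₂ = 1.9×10⁻⁵×0.67164 − 95.2×10⁻⁷×0.67445 = 6.340396×10⁻⁶ m/K
ΔT = 2.81×10⁻³ / 6.340396×10⁻⁶ = 443.190 K
T = 27.8 + 443.190 = 470.990 °C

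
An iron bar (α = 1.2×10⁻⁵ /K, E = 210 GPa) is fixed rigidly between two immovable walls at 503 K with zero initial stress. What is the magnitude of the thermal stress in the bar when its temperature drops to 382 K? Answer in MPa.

Fully constrained: the free strain ε = αΔT is blocked, so σ = Eε = EαΔT.
|ΔT| = 121 K
σ = 210×10⁹ × 1.2×10⁻⁵ × 121 = 3.05×10⁸ Pa

σ = 305 MPa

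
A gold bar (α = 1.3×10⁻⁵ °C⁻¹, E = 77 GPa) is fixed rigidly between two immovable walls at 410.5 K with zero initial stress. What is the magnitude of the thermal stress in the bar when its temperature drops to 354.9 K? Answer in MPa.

Fully constrained: the free strain ε = αΔT is blocked, so σ = Eε = EαΔT.
|ΔT| = 55.6 K
σ = 77.0×10⁹ × 1.3×10⁻⁵ × 55.6 = 5.57×10⁷ Pa

σ = 55.7 MPa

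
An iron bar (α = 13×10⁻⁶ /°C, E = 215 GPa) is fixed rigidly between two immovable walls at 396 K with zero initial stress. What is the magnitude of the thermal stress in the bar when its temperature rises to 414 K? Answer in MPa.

σ = 50.3 MPa

Fully constrained: the free strain ε = αΔT is blocked, so σ = Eε = EαΔT.
|ΔT| = 18 K
σ = 215×10⁹ × 13×10⁻⁶ × 18 = 5.03×10⁷ Pa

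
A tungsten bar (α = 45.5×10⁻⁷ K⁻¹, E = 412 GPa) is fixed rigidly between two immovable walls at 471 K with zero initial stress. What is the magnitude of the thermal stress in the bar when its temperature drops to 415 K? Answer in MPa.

σ = 105 MPa

Fully constrained: the free strain ε = αΔT is blocked, so σ = Eε = EαΔT.
|ΔT| = 56 K
σ = 412×10⁹ × 45.5×10⁻⁷ × 56 = 1.05×10⁸ Pa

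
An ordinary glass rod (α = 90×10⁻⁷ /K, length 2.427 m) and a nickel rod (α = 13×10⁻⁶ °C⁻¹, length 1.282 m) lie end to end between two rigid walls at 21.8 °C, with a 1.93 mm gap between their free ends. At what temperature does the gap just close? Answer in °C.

T = 71.9 °C

Gap closes when ΔL₁ + ΔL₂ = 1.93 mm = 1.93×10⁻³ m
(α₁L₁ + α₂L₂)ΔT = g
α₁L₁ + α₂L₂ = 90×10⁻⁷×2.427 + 13×10⁻⁶×1.282 = 3.8509×10⁻⁵ m/K
ΔT = 1.93×10⁻³ / 3.8509×10⁻⁵ = 50.118 K
T = 21.8 + 50.118 = 71.918 °C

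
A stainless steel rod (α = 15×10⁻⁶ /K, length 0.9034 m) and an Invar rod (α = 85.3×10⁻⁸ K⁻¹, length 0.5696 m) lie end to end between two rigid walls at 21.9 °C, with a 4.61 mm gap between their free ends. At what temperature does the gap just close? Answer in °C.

α₁L₁ = 1.3551×10⁻⁵ m/K, α₂L₂ = 4.858688×10⁻⁷ m/K → total 1.40368688×10⁻⁵ m/K
ΔT = g/(α₁L₁+α₂L₂) = 4.61×10⁻³ / 1.40368688×10⁻⁵ = 328.42 K
T = 21.9 + 328.42 = 350.32 °C

T = 350 °C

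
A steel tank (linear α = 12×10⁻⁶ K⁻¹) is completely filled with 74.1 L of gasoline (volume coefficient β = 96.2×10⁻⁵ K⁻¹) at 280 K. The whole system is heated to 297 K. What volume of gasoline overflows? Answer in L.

1.17 L

The tank also expands: β_container ≈ 3α = 3.6×10⁻⁵ /K
Net overflow = V₀(β_liq − 3α_cont)ΔT
β − 3α = 9.62×10⁻⁴ − 3.6×10⁻⁵ = 9.26×10⁻⁴ /K; ΔT = 17 K
ΔV = 74.1 × 9.26×10⁻⁴ × 17 = 1.17 L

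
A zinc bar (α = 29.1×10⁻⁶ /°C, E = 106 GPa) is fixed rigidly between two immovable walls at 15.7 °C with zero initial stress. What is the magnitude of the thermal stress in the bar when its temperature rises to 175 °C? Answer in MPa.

Fully constrained: the free strain ε = αΔT is blocked, so σ = Eε = EαΔT.
|ΔT| = 159.3 K
σ = 106×10⁹ × 29.1×10⁻⁶ × 159.3 = 4.91×10⁸ Pa

σ = 491 MPa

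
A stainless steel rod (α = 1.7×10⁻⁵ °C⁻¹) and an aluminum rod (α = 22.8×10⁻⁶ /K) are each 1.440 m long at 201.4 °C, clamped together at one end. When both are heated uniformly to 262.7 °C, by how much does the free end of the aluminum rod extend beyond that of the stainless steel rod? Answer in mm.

ΔT = 61.3 K
stainless steel: ΔL = 1.7×10⁻⁵ × 1.440 m × 61.3 = 1.5006×10⁻³ m = 1.5006 mm
aluminum: ΔL = 22.8×10⁻⁶ × 1.440 m × 61.3 = 2.0126×10⁻³ m = 2.0126 mm
difference = 2.0126 − 1.5006 = 0.5120 mm

0.512 mm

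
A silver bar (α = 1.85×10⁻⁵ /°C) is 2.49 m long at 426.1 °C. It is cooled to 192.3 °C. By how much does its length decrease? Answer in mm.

|ΔT| = |192.3 − 426.1| = 233.8 K
ΔL = αL₀ΔT = (1.85×10⁻⁵)(2.49)(233.8) = 1.08×10⁻² m

ΔL = 10.8 mm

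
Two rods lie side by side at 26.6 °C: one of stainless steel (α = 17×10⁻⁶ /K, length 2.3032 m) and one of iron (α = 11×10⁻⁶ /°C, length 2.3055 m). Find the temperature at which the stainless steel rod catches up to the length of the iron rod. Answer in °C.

T = 193.3 °C

Equal length when α₁L₁ΔT − α₂L₂ΔT = L₂ − L₁ = 2.30×10⁻³ m
α₁L₁ = 3.91544×10⁻⁵, α₂L₂ = 2.53605×10⁻⁵ → Δ(αL) = 1.37939×10⁻⁵ m/K
ΔT = 2.30×10⁻³ / 1.37939×10⁻⁵ = 166.740 K, so T = 26.6 + 166.740 = 193.340 °C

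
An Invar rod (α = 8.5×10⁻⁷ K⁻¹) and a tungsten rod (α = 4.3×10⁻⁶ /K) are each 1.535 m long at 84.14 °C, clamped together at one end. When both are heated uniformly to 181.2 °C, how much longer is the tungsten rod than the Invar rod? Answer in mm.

0.514 mm

ΔT = 97.06 K
Invar: ΔL = 8.5×10⁻⁷ × 1.535 m × 97.06 = 1.2664×10⁻⁴ m = 0.12664 mm
tungsten: ΔL = 4.3×10⁻⁶ × 1.535 m × 97.06 = 6.4064×10⁻⁴ m = 0.64064 mm
difference = 0.64064 − 0.12664 = 0.51400 mm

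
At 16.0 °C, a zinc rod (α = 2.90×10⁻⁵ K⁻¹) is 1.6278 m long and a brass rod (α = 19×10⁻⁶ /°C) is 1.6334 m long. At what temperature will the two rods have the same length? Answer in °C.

T = 362.3 °C

Equal length when α₁L₁ΔT − α₂L₂ΔT = L₂ − L₁ = 5.60×10⁻³ m
α₁L₁ = 4.72062×10⁻⁵, α₂L₂ = 3.10346×10⁻⁵ → Δ(αL) = 1.61716×10⁻⁵ m/K
ΔT = 5.60×10⁻³ / 1.61716×10⁻⁵ = 346.286 K, so T = 16.0 + 346.286 = 362.286 °C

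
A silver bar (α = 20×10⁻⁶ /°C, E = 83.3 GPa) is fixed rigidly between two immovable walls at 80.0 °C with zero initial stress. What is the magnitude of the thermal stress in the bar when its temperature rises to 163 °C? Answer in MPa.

Fully constrained: the free strain ε = αΔT is blocked, so σ = Eε = EαΔT.
|ΔT| = 83.0 K
σ = 83.3×10⁹ × 20×10⁻⁶ × 83.0 = 1.38×10⁸ Pa

σ = 138 MPa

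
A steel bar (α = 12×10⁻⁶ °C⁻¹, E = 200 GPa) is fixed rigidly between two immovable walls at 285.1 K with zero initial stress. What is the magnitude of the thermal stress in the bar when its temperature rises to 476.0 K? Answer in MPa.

σ = 458 MPa

Fully constrained: the free strain ε = αΔT is blocked, so σ = Eε = EαΔT.
|ΔT| = 190.9 K
σ = 200×10⁹ × 12×10⁻⁶ × 190.9 = 4.58×10⁸ Pa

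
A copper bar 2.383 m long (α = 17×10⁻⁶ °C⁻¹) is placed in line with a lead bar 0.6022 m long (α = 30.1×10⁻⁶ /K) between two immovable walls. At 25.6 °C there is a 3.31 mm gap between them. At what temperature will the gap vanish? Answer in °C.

T = 82.0 °C

Gap closes when ΔL₁ + ΔL₂ = 3.31 mm = 3.31×10⁻³ m
(α₁L₁ + α₂L₂)ΔT = g
α₁L₁ + α₂L₂ = 17×10⁻⁶×2.383 + 30.1×10⁻⁶×0.6022 = 5.863722×10⁻⁵ m/K
ΔT = 3.31×10⁻³ / 5.863722×10⁻⁵ = 56.449 K
T = 25.6 + 56.449 = 82.049 °C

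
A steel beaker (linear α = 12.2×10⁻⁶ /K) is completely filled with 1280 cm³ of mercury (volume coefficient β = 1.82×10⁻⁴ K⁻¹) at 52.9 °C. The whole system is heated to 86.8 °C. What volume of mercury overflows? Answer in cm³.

6.31 cm³

The beaker also expands: β_container ≈ 3α = 3.66×10⁻⁵ /K
Net overflow = V₀(β_liq − 3α_cont)ΔT
β − 3α = 1.82×10⁻⁴ − 3.66×10⁻⁵ = 1.454×10⁻⁴ /K; ΔT = 33.9 K
ΔV = 1280 × 1.454×10⁻⁴ × 33.9 = 6.31 cm³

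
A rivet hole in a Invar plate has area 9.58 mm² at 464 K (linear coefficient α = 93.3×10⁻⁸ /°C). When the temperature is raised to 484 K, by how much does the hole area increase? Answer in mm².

Area coefficient ≈ 2α; |ΔT| = 20 K
ΔA = 2αA₀ΔT = 2(93.3×10⁻⁸)(9.58)(20) = 3.58×10⁻⁴ mm²

ΔA = 0.000358 mm²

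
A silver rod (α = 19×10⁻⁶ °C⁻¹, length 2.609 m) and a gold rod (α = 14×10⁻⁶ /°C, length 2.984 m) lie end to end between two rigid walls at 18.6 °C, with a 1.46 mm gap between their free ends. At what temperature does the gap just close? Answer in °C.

α₁L₁ = 4.9571×10⁻⁵ m/K, α₂L₂ = 4.1776×10⁻⁵ m/K → total 9.1347×10⁻⁵ m/K
ΔT = g/(α₁L₁+α₂L₂) = 1.46×10⁻³ / 9.1347×10⁻⁵ = 15.983 K
T = 18.6 + 15.983 = 34.583 °C

T = 34.6 °C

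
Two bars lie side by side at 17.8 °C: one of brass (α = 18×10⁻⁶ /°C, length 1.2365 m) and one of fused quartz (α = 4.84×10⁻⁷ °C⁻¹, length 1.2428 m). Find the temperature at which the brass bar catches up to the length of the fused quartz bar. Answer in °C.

T = 308.7 °C

L₁(1 + α₁ΔT) = L₂(1 + α₂ΔT) ⇒ ΔT = (L₂ − L₁)/(α₁L₁ − α₂L₂)
L₂ − L₁ = 1.2428 − 1.2365 = 6.30×10⁻³ m
α₁L₁ − α₂L₂ = 18×10⁻⁶×1.2365 − 4.84×10⁻⁷×1.2428 = 2.16554848×10⁻⁵ m/K
ΔT = 6.30×10⁻³ / 2.16554848×10⁻⁵ = 290.919 K
T = 17.8 + 290.919 = 308.719 °C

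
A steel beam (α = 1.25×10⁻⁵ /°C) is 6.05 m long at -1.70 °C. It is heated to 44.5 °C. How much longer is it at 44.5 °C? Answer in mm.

|ΔT| = |44.5 − (-1.70)| = 46.20 K
ΔL = αL₀ΔT = (1.25×10⁻⁵)(6.05)(46.20) = 3.49×10⁻³ m

ΔL = 3.49 mm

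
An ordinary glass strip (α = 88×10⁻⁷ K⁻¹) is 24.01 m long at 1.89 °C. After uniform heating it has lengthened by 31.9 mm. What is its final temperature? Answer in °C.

ΔL = αL₀ΔT ⇒ ΔT = ΔL / (αL₀)
ΔT = 31.9×10⁻³ m / (88×10⁻⁷ × 24.01 m) = 150.98 K
T = 1.89 + 150.98 = 152.87 °C

T = 153 °C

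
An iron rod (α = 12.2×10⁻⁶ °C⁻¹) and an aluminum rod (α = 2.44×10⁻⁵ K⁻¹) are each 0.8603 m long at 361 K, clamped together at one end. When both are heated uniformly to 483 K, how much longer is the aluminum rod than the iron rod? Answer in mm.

ΔT = 122 K
iron: ΔL = 12.2×10⁻⁶ × 0.8603 m × 122 = 1.2805×10⁻³ m = 1.2805 mm
aluminum: ΔL = 2.44×10⁻⁵ × 0.8603 m × 122 = 2.5609×10⁻³ m = 2.5609 mm
difference = 2.5609 − 1.2805 = 1.2804 mm

1.28 mm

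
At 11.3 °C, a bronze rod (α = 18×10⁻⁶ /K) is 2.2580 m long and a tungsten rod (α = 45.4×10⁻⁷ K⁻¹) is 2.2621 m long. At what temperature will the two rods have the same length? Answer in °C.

L₁(1 + α₁ΔT) = L₂(1 + α₂ΔT) ⇒ ΔT = (L₂ − L₁)/(α₁L₁ − α₂L₂)
L₂ − L₁ = 2.2621 − 2.2580 = 4.10×10⁻³ m
α₁L₁ − α₂L₂ = 18×10⁻⁶×2.2580 − 45.4×10⁻⁷×2.2621 = 3.0374066×10⁻⁵ m/K
ΔT = 4.10×10⁻³ / 3.0374066×10⁻⁵ = 134.984 K
T = 11.3 + 134.984 = 146.284 °C

T = 146.3 °C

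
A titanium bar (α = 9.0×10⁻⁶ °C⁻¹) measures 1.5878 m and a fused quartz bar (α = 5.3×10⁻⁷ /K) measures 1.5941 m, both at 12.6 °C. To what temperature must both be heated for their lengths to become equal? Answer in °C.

T = 481.2 °C

L₁(1 + α₁ΔT) = L₂(1 + α₂ΔT) ⇒ ΔT = (L₂ − L₁)/(α₁L₁ − α₂L₂)
L₂ − L₁ = 1.5941 − 1.5878 = 6.30×10⁻³ m
α₁L₁ − α₂L₂ = 9.0×10⁻⁶×1.5878 − 5.3×10⁻⁷×1.5941 = 1.3445327×10⁻⁵ m/K
ΔT = 6.30×10⁻³ / 1.3445327×10⁻⁵ = 468.564 K
T = 12.6 + 468.564 = 481.164 °C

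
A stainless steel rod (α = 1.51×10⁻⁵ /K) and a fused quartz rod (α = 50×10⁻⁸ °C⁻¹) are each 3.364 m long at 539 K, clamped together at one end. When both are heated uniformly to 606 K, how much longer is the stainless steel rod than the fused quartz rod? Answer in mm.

3.29 mm

ΔT = 67 K
stainless steel: ΔL = 1.51×10⁻⁵ × 3.364 m × 67 = 3.4034×10⁻³ m = 3.4034 mm
fused quartz: ΔL = 50×10⁻⁸ × 3.364 m × 67 = 1.1269×10⁻⁴ m = 0.11269 mm
difference = 3.4034 − 0.11269 = 3.29071 mm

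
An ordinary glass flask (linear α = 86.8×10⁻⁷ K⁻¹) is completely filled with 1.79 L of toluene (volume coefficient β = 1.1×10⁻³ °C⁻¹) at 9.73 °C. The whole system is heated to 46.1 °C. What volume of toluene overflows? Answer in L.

The flask also expands: β_container ≈ 3α = 2.604×10⁻⁵ /K
Net overflow = V₀(β_liq − 3α_cont)ΔT
β − 3α = 1.10×10⁻³ − 2.604×10⁻⁵ = 1.07396×10⁻³ /K; ΔT = 36.37 K
ΔV = 1.79 × 1.07396×10⁻³ × 36.37 = 0.0699 L

0.0699 L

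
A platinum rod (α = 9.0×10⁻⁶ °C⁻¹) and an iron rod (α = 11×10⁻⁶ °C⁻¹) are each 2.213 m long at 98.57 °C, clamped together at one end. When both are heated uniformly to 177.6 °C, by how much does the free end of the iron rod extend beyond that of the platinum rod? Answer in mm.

ΔT = 79.03 K
platinum: ΔL = 9.0×10⁻⁶ × 2.213 m × 79.03 = 1.5740×10⁻³ m = 1.5740 mm
iron: ΔL = 11×10⁻⁶ × 2.213 m × 79.03 = 1.9238×10⁻³ m = 1.9238 mm
difference = 1.9238 − 1.5740 = 0.3498 mm

0.350 mm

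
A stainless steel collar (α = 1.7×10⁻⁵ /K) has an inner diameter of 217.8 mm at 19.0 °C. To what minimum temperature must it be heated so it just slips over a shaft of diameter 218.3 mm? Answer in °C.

T = 154 °C

Required Δd = 218.3 − 217.8 = 0.5 mm
Δd = αd₀ΔT ⇒ ΔT = Δd/(αd₀) = 0.5 / (1.7×10⁻⁵ × 217.8) = 135.04 K
T_min = 19.0 + 135.04 = 154.04 °C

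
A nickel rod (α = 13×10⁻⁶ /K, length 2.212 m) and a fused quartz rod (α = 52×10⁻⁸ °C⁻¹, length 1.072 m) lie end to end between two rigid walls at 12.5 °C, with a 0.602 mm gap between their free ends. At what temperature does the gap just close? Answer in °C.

α₁L₁ = 2.8756×10⁻⁵ m/K, α₂L₂ = 5.5744×10⁻⁷ m/K → total 2.931344×10⁻⁵ m/K
ΔT = g/(α₁L₁+α₂L₂) = 6.02×10⁻⁴ / 2.931344×10⁻⁵ = 20.537 K
T = 12.5 + 20.537 = 33.037 °C

T = 33.0 °C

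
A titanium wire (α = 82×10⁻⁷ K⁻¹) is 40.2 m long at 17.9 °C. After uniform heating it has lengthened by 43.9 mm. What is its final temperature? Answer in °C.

T = 151 °C

ΔL = αL₀ΔT ⇒ ΔT = ΔL / (αL₀)
ΔT = 43.9×10⁻³ m / (82×10⁻⁷ × 40.2 m) = 133.18 K
T = 17.9 + 133.18 = 151.08 °C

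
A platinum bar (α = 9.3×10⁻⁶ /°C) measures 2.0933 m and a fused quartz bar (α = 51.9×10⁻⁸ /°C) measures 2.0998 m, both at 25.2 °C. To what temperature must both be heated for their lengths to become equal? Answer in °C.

L₁(1 + α₁ΔT) = L₂(1 + α₂ΔT) ⇒ ΔT = (L₂ − L₁)/(α₁L₁ − α₂L₂)
L₂ − L₁ = 2.0998 − 2.0933 = 6.50×10⁻³ m
α₁L₁ − α₂L₂ = 9.3×10⁻⁶×2.0933 − 51.9×10⁻⁸×2.0998 = 1.83778938×10⁻⁵ m/K
ΔT = 6.50×10⁻³ / 1.83778938×10⁻⁵ = 353.686 K
T = 25.2 + 353.686 = 378.886 °C

T = 378.9 °C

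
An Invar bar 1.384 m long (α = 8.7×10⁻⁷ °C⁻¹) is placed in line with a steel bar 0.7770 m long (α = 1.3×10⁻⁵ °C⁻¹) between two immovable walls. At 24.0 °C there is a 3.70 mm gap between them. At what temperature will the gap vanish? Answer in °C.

T = 351 °C

Gap closes when ΔL₁ + ΔL₂ = 3.70 mm = 3.70×10⁻³ m
(α₁L₁ + α₂L₂)ΔT = g
α₁L₁ + α₂L₂ = 8.7×10⁻⁷×1.384 + 1.3×10⁻⁵×0.7770 = 1.130508×10⁻⁵ m/K
ΔT = 3.70×10⁻³ / 1.130508×10⁻⁵ = 327.29 K
T = 24.0 + 327.29 = 351.29 °C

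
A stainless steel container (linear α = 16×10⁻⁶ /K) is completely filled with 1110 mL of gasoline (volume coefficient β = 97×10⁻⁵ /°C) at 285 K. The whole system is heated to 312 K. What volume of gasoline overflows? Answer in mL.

27.6 mL

The container also expands: β_container ≈ 3α = 4.8×10⁻⁵ /K
Net overflow = V₀(β_liq − 3α_cont)ΔT
β − 3α = 9.70×10⁻⁴ − 4.8×10⁻⁵ = 9.22×10⁻⁴ /K; ΔT = 27 K
ΔV = 1110 × 9.22×10⁻⁴ × 27 = 27.6 mL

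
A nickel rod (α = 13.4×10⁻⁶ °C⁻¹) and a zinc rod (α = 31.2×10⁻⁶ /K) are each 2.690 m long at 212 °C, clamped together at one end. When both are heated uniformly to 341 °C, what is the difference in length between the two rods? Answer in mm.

ΔT = 129 K
nickel: ΔL = 13.4×10⁻⁶ × 2.690 m × 129 = 4.6499×10⁻³ m = 4.6499 mm
zinc: ΔL = 31.2×10⁻⁶ × 2.690 m × 129 = 1.0827×10⁻² m = 10.827 mm
difference = 10.827 − 4.6499 = 6.1771 mm

6.18 mm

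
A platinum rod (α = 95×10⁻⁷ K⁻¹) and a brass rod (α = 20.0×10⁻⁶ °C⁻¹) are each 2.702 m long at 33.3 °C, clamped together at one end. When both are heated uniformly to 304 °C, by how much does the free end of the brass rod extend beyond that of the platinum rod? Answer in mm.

ΔT = 270.7 K
platinum: ΔL = 95×10⁻⁷ × 2.702 m × 270.7 = 6.9486×10⁻³ m = 6.9486 mm
brass: ΔL = 20.0×10⁻⁶ × 2.702 m × 270.7 = 1.4629×10⁻² m = 14.629 mm
difference = 14.629 − 6.9486 = 7.6804 mm

7.68 mm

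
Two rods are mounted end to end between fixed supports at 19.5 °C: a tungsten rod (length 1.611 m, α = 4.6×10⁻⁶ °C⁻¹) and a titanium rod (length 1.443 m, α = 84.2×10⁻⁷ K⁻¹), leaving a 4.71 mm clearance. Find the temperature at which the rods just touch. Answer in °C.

T = 260 °C

α₁L₁ = 7.4106×10⁻⁶ m/K, α₂L₂ = 1.215006×10⁻⁵ m/K → total 1.956066×10⁻⁵ m/K
ΔT = g/(α₁L₁+α₂L₂) = 4.71×10⁻³ / 1.956066×10⁻⁵ = 240.79 K
T = 19.5 + 240.79 = 260.29 °C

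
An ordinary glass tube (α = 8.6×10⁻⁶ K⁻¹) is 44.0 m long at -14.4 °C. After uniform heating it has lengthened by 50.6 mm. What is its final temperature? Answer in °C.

ΔL = αL₀ΔT ⇒ ΔT = ΔL / (αL₀)
ΔT = 50.6×10⁻³ m / (8.6×10⁻⁶ × 44.0 m) = 133.72 K
T = -14.4 + 133.72 = 119.32 °C

T = 119 °C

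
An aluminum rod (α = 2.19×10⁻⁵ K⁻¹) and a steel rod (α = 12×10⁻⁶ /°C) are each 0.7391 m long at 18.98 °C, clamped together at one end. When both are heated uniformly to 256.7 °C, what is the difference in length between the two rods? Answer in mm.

1.74 mm

ΔT = 237.72 K
aluminum: ΔL = 2.19×10⁻⁵ × 0.7391 m × 237.72 = 3.8478×10⁻³ m = 3.8478 mm
steel: ΔL = 12×10⁻⁶ × 0.7391 m × 237.72 = 2.1084×10⁻³ m = 2.1084 mm
difference = 3.8478 − 2.1084 = 1.7394 mm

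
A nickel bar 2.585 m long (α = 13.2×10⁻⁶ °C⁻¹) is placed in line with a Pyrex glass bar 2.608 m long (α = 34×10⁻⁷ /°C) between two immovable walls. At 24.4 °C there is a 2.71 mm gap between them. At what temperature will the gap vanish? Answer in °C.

α₁L₁ = 3.4122×10⁻⁵ m/K, α₂L₂ = 8.8672×10⁻⁶ m/K → total 4.29892×10⁻⁵ m/K
ΔT = g/(α₁L₁+α₂L₂) = 2.71×10⁻³ / 4.29892×10⁻⁵ = 63.039 K
T = 24.4 + 63.039 = 87.439 °C

T = 87.4 °C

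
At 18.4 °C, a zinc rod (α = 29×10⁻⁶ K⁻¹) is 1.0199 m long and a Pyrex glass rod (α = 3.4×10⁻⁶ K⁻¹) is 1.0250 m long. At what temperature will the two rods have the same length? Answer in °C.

T = 213.9 °C

L₁(1 + α₁ΔT) = L₂(1 + α₂ΔT) ⇒ ΔT = (L₂ − L₁)/(α₁L₁ − α₂L₂)
L₂ − L₁ = 1.0250 − 1.0199 = 5.10×10⁻³ m
α₁L₁ − α₂L₂ = 29×10⁻⁶×1.0199 − 3.4×10⁻⁶×1.0250 = 2.60921×10⁻⁵ m/K
ΔT = 5.10×10⁻³ / 2.60921×10⁻⁵ = 195.461 K
T = 18.4 + 195.461 = 213.861 °C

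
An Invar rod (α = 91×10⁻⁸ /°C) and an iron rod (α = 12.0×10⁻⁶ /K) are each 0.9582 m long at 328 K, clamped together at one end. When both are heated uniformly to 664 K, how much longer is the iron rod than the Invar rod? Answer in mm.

3.57 mm

ΔT = 336 K
Invar: ΔL = 91×10⁻⁸ × 0.9582 m × 336 = 2.9298×10⁻⁴ m = 0.29298 mm
iron: ΔL = 12.0×10⁻⁶ × 0.9582 m × 336 = 3.8635×10⁻³ m = 3.8635 mm
difference = 3.8635 − 0.29298 = 3.57052 mm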